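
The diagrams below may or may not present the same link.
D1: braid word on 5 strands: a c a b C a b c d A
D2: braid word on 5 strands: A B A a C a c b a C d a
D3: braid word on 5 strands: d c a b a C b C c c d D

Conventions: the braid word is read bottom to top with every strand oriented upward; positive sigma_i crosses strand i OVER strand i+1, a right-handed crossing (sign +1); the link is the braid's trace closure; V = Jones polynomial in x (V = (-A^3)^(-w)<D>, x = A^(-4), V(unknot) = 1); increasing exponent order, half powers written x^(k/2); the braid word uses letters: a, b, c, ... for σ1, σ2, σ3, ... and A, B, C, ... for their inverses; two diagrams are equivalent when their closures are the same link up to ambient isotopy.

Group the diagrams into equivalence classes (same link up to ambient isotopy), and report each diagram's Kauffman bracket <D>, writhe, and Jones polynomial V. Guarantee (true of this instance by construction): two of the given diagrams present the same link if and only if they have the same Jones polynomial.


classes: {D1, D3} | {D2}
V(D1) = x - x^2 + 2x^3 - x^4 + x^5 - x^6  [10 crossings, <D> = -A^-6 + A^-2 - A^2 + 2A^6 - A^10 + A^14, w = +6]
D2 (bracket A^6; 12 crossings at w = +2): V = 1
V(D3) = x - x^2 + 2x^3 - x^4 + x^5 - x^6  (w +6, c 12, <D> = -A^-6 + A^-2 - A^2 + 2A^6 - A^10 + A^14)
insight: V(x) takes 2 values over 3 diagrams, fixing the grouping


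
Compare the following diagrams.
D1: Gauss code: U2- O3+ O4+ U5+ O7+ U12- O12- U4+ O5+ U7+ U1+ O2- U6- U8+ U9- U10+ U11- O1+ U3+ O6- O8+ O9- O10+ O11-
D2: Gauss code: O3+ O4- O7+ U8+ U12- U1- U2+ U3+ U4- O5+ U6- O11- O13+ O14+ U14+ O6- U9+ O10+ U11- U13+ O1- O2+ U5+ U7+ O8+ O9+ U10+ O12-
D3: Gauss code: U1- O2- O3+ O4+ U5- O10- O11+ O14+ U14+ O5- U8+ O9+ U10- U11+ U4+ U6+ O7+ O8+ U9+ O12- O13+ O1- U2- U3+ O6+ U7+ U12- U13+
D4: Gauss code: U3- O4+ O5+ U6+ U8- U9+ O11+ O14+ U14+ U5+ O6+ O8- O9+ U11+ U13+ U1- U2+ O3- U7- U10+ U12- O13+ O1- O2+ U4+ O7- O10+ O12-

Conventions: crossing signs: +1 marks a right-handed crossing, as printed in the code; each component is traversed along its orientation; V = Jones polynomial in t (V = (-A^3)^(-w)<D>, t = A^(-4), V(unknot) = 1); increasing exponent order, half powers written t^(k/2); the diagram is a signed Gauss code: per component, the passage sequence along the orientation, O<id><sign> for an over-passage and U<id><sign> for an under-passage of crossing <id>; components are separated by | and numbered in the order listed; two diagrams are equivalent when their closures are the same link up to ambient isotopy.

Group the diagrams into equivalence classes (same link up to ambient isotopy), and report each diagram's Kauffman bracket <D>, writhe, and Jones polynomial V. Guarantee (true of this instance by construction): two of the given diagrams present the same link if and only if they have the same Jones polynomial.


grouping into links: {D1, D4} | {D2, D3}
V(D1) = t^-1 - 1 + 2t - 3t^2 + 3t^3 - 2t^4 + 2t^5 - t^6  (w +2, c 12, <D> = -A^-18 + 2A^-14 - 2A^-10 + 3A^-6 - 3A^-2 + 2A^2 - A^6 + A^10)
D2 (bracket -A^-12 + A^-8 - A^-4 + 2 - A^4 + A^8; 14 crossings at w = +4): V = t - t^2 + 2t^3 - t^4 + t^5 - t^6
V(D3) = t - t^2 + 2t^3 - t^4 + t^5 - t^6  [14 crossings, <D> = -A^-12 + A^-8 - A^-4 + 2 - A^4 + A^8, w = +4]
V(D4) = t^-1 - 1 + 2t - 3t^2 + 3t^3 - 2t^4 + 2t^5 - t^6  (w +4, c 14, <D> = -A^-12 + 2A^-8 - 2A^-4 + 3 - 3A^4 + 2A^8 - A^12 + A^16)
why: 2 classes among 4 diagrams; unequal V(t) rules out equality


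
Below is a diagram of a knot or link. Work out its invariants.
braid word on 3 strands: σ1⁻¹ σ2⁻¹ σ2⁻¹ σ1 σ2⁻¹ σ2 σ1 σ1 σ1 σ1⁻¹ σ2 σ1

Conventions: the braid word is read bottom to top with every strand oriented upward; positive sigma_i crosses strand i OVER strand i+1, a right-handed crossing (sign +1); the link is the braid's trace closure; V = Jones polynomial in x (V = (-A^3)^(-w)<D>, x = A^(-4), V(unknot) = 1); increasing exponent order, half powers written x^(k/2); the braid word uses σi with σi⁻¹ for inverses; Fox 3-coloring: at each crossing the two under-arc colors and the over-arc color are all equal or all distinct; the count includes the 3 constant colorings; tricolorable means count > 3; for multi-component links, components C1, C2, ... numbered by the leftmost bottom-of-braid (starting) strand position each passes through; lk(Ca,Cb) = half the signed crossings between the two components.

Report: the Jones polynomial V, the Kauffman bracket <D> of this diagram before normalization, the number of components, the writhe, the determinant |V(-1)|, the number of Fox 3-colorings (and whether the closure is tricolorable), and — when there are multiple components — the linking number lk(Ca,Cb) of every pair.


V(x) = x + x^3 - x^4
bracket: -A^-10 + A^-6 + A^2, w = +2
1 component, writhe +2, over 12 crossings
det 3, colorings 9 of 3^12 — tricolorable
observation: det 3 = |V(-1)|; divisible by 3, so tricolorable


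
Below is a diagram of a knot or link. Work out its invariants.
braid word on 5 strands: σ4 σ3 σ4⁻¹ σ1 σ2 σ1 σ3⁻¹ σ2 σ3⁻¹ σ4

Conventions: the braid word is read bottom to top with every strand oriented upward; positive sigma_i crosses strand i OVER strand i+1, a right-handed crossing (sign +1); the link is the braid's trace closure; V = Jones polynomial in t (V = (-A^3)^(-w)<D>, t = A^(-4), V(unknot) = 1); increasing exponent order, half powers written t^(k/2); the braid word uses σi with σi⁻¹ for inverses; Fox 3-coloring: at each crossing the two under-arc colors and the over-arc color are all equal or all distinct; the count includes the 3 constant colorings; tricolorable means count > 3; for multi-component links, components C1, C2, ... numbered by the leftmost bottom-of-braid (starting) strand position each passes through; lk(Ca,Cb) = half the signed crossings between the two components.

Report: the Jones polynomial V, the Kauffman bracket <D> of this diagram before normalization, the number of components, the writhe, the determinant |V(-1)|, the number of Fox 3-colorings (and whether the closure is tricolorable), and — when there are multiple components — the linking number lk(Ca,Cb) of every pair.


Jones polynomial: V(t) = t^-1 - 2 + 3t - 3t^2 + 4t^3 - 3t^4 + 2t^5 - t^6
<D> = -A^-12 + 2A^-8 - 3A^-4 + 4 - 3A^4 + 3A^8 - 2A^12 + A^16; writhe +4
components 1, writhe +4 (10 crossings)
3-colorings: 3 of 3^10, det 19 — not tricolorable
note: V spans 7 powers of t: at least 7 crossings in any diagram


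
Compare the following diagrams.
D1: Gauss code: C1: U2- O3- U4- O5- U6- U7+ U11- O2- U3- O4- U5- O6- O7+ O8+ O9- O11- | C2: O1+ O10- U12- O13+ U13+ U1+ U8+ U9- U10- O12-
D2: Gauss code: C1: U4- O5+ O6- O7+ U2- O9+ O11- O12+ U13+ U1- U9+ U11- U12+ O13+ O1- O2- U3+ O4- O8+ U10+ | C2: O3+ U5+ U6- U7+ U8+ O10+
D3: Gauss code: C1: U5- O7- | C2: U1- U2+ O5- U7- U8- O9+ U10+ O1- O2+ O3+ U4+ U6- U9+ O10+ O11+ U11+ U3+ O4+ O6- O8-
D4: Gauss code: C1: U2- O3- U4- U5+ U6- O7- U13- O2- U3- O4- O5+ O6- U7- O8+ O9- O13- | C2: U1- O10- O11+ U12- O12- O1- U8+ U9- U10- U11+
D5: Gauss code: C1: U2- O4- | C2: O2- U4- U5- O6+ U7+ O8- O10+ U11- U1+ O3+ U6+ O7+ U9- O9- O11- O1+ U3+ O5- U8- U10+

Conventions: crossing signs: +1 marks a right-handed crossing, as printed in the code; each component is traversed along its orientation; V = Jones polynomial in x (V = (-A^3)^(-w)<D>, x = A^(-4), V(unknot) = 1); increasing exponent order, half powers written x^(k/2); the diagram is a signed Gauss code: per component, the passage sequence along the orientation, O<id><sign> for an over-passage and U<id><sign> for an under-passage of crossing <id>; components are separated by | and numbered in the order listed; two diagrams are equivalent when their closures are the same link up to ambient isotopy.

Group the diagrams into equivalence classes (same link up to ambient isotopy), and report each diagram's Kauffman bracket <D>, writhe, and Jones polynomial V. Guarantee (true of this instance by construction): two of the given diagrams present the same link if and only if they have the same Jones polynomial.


grouping into links: {D1, D4} | {D2} | {D3, D5}
V(D1) = x^(-15/2) - x^(-7/2) - x^(-5/2) - x^(-3/2)  (w -5, c 13, <D> = A^-9 + A^-5 + A^-1 - A^15)
V(D2) = -x^(1/2) + x^(3/2) - x^(5/2) - x^(9/2)  (w +3, c 13, <D> = A^-9 + A^-1 - A^3 + A^7)
D3 (bracket -A^-11 + A^-7 - A^-3 + 2A + A^9; 11 crossings at w = +1): V = -x^(-3/2) - 2x^(1/2) + x^(3/2) - x^(5/2) + x^(7/2)
V(D4) = x^(-15/2) - x^(-7/2) - x^(-5/2) - x^(-3/2)  (w -7, c 13, <D> = A^-15 + A^-11 + A^-7 - A^9)
V(D5) = -x^(-3/2) - 2x^(1/2) + x^(3/2) - x^(5/2) + x^(7/2)  (w -1, c 11, <D> = -A^-17 + A^-13 - A^-9 + 2A^-5 + A^3)
why: comparing 5 Jones polynomials yields 3 groups


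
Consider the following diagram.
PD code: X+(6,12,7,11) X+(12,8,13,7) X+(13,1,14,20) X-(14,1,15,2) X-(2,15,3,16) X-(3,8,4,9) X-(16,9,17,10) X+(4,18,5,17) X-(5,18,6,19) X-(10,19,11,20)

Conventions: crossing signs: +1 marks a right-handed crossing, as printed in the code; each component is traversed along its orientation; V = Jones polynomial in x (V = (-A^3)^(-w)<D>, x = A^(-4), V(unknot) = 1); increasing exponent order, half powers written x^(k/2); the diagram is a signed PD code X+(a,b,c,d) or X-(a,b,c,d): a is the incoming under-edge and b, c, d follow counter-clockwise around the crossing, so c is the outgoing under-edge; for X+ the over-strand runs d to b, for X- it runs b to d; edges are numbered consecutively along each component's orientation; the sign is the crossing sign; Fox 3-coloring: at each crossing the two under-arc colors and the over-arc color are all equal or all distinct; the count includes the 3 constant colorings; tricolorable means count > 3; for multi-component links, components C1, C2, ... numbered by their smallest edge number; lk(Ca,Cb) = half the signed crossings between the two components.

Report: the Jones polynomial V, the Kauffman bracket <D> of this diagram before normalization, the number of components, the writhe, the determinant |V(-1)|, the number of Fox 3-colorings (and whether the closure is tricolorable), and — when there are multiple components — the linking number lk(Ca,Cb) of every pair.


Jones polynomial: V(x) = 1
<D> = A^-6; writhe -2
components 1, writhe -2 (10 crossings)
3-colorings: 3 of 3^10, det 1 — not tricolorable
note: w = -2 shifts under R1 moves; the (-A^3)^(2) factor cancels that in V


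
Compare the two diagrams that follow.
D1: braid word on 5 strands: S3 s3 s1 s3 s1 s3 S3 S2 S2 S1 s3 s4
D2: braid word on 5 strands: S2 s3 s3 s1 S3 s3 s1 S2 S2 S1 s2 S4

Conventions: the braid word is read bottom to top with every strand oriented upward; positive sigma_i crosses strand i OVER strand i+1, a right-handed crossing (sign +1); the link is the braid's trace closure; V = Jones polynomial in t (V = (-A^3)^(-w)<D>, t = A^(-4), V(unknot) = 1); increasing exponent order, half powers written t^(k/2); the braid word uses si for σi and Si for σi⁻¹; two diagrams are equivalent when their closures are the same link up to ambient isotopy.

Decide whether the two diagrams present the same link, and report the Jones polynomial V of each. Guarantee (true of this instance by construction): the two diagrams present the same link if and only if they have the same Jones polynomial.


equivalent: yes
D1 (bracket A^-2 + 2A^6 + A^14; 12 crossings at w = +2): V = t^-2 + 2 + t^2
V(D2) = t^-2 + 2 + t^2  [12 crossings, <D> = A^-8 + 2 + A^8, w = 0]
observation: D2 (12 crossings) and D1 (12) are Markov-related braid presentations


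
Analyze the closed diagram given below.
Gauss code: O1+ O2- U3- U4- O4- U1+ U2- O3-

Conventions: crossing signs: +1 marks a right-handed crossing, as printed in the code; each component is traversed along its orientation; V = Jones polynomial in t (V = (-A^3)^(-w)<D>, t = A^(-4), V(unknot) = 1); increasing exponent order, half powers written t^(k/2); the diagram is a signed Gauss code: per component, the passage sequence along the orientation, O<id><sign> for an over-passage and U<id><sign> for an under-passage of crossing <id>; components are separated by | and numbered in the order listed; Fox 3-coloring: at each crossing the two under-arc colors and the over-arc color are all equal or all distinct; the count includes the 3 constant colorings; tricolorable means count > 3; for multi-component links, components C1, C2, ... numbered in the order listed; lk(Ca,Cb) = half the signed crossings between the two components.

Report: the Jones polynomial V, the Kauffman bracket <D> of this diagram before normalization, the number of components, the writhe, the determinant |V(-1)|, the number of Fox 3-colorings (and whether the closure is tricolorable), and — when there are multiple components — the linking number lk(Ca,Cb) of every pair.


V = 1
<D> = A^-6 (w = -2)
1 component over 4 crossings, w = -2
3 Fox colorings among 3^4, |V(-1)| = 1: not tricolorable
why: |V(-1)| = 1: so not tricolorable, since 3 does not divide 1


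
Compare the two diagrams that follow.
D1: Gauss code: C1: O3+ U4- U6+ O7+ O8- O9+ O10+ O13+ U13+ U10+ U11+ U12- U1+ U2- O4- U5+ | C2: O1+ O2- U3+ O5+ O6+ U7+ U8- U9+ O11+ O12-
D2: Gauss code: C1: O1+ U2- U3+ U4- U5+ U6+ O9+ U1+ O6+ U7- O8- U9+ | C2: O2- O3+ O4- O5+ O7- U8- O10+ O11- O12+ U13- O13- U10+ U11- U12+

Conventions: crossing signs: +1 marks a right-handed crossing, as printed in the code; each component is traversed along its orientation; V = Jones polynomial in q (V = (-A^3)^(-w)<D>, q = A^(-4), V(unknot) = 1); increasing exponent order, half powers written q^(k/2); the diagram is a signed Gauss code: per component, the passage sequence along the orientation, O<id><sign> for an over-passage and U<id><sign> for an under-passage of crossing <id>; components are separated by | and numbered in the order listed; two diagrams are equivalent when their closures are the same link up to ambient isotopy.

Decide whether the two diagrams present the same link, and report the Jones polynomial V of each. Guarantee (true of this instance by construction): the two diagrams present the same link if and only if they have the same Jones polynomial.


equivalent: no
V(D1) = -q^(1/2) + q^(3/2) - q^(5/2) - q^(9/2)  (w +5, c 13, <D> = A^-3 + A^5 - A^9 + A^13)
V(D2) = -q^(-3/2) - 2q^(1/2) + q^(3/2) - q^(5/2) + q^(7/2)  (w +1, c 13, <D> = -A^-11 + A^-7 - A^-3 + 2A + A^9)
why: 2 classes among 2 diagrams; unequal V(q) rules out equality


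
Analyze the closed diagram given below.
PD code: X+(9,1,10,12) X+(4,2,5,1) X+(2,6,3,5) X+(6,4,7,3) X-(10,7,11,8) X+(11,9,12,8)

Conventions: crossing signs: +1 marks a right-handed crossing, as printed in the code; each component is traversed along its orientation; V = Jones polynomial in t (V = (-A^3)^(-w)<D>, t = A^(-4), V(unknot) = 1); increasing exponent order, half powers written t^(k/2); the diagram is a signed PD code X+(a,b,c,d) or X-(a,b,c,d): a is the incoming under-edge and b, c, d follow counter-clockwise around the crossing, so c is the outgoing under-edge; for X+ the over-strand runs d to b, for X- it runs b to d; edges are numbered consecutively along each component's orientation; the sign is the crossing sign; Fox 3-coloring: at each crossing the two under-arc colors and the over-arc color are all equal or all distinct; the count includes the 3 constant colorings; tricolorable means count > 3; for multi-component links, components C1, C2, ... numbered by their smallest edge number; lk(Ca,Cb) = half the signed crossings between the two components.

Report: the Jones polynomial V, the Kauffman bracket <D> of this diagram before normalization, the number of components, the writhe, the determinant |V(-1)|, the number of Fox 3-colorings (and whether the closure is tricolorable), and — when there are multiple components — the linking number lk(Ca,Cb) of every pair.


V(t) = t + t^3 - t^4
bracket: -A^-4 + 1 + A^8, w = +4
1 component, writhe +4, over 6 crossings
det 3, colorings 9 of 3^6 — tricolorable
observation: w = +4 (over 6 crossings) is diagram-only; (-A^3)^(-4) removes it from V


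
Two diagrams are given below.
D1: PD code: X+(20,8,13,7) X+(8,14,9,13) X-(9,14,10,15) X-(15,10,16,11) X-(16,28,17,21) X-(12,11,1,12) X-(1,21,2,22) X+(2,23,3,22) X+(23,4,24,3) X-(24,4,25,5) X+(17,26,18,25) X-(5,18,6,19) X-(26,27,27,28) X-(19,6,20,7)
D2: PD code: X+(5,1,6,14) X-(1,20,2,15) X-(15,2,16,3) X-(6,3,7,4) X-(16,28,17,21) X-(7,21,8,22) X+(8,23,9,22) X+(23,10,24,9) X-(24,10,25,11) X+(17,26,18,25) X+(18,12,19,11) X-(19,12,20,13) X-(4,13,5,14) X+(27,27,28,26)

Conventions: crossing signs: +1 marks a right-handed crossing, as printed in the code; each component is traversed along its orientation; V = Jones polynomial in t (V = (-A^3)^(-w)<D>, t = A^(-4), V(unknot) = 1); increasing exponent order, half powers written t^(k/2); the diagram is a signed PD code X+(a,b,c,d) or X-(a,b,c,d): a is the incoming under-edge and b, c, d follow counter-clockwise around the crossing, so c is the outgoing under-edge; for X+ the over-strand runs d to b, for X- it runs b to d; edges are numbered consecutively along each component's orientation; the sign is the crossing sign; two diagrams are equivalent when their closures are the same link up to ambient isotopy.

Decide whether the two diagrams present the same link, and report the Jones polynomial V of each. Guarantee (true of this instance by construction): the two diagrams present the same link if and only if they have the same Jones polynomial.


equivalent: yes
V(D1) = t^-3 + t^-2 + t^-1 + 1  (w -4, c 14, <D> = A^-12 + A^-8 + A^-4 + 1)
V(D2) = t^-3 + t^-2 + t^-1 + 1  [14 crossings, <D> = A^-6 + A^-2 + A^2 + A^6, w = -2]
key observation: from 14 to 14 crossings by R-moves: one link, two diagrams


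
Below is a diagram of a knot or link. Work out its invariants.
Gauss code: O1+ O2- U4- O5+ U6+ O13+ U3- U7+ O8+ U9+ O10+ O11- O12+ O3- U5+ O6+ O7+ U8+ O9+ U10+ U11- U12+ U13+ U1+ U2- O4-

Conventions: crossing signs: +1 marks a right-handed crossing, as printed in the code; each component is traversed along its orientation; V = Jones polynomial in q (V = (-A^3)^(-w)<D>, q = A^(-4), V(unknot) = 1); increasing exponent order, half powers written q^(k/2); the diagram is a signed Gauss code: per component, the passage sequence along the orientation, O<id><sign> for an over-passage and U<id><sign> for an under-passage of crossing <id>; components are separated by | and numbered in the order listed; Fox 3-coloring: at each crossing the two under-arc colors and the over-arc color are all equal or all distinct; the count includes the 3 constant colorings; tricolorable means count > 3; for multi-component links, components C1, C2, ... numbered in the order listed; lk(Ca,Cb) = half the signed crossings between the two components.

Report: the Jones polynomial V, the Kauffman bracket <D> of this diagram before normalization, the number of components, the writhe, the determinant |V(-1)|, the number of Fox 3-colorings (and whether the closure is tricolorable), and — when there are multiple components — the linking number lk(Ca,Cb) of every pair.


Jones polynomial: V(q) = q^2 - q^3 + 3q^4 - 3q^5 + 3q^6 - 3q^7 + 2q^8 - q^9
<D> = A^-21 - 2A^-17 + 3A^-13 - 3A^-9 + 3A^-5 - 3A^-1 + A^3 - A^7; writhe +5
components 1, writhe +5 (13 crossings)
3-colorings: 3 of 3^13, det 17 — not tricolorable
note: the span of V is 7, forcing >= 7 crossings in any diagram


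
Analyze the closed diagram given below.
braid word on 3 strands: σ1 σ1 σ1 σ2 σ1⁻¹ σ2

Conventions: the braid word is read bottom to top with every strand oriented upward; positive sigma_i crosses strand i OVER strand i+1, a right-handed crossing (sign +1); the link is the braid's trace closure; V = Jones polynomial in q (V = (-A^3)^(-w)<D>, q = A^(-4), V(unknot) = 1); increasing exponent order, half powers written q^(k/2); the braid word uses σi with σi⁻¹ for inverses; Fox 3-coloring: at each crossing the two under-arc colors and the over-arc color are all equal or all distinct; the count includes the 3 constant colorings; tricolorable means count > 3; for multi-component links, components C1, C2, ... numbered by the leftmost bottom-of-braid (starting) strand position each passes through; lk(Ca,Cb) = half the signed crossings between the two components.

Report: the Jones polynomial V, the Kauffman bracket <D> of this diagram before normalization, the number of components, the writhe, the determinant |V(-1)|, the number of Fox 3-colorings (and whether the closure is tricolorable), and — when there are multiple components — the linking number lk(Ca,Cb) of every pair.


V = q - q^2 + 2q^3 - q^4 + q^5 - q^6
<D> = -A^-12 + A^-8 - A^-4 + 2 - A^4 + A^8 (w = +4)
1 component over 6 crossings, w = +4
3 Fox colorings among 3^6, |V(-1)| = 7: not tricolorable
why: V spans 5 powers of q: at least 5 crossings in any diagram


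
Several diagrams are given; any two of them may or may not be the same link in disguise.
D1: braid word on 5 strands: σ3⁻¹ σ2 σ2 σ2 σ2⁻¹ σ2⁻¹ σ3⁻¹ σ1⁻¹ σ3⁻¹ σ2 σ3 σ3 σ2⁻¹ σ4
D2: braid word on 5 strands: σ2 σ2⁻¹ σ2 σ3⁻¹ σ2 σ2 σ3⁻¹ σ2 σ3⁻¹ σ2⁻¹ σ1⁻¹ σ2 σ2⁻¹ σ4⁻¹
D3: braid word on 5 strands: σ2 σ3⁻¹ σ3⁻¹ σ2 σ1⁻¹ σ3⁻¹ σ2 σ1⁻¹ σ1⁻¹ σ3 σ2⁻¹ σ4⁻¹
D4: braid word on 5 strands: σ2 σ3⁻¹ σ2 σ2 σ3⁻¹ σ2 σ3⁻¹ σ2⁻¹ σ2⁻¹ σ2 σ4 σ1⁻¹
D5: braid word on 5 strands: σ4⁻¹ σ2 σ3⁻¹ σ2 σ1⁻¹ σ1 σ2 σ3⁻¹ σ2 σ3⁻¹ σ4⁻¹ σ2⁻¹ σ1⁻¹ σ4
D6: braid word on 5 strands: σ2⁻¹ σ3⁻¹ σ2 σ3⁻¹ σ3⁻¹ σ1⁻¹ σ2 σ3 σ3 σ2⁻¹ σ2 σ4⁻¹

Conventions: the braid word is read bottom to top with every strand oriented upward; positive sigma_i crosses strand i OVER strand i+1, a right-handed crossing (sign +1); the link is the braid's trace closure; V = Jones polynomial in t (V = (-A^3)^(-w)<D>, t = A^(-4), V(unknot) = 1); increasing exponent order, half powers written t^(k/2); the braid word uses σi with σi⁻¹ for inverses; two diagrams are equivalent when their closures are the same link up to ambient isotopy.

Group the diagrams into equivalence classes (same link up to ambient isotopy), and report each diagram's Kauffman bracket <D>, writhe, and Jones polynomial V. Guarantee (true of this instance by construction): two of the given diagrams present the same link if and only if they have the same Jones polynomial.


classes: {D1, D6} | {D2, D4, D5} | {D3}
V(D1) = -t^-3 + t^-2 - t^-1 + 3 - t + t^2 - t^3  [14 crossings, <D> = -A^-12 + A^-8 - A^-4 + 3 - A^4 + A^8 - A^12, w = 0]
V(D2) = -t^-3 + 2t^-2 - 2t^-1 + 3 - 2t + 2t^2 - t^3  (w -2, c 14, <D> = -A^-18 + 2A^-14 - 2A^-10 + 3A^-6 - 2A^-2 + 2A^2 - A^6)
V(D3) = -t^-6 + 2t^-5 - 3t^-4 + 4t^-3 - 3t^-2 + 3t^-1 - 2 + t  (w -4, c 12, <D> = A^-16 - 2A^-12 + 3A^-8 - 3A^-4 + 4 - 3A^4 + 2A^8 - A^12)
V(D4) = -t^-3 + 2t^-2 - 2t^-1 + 3 - 2t + 2t^2 - t^3  (w 0, c 12, <D> = -A^-12 + 2A^-8 - 2A^-4 + 3 - 2A^4 + 2A^8 - A^12)
D5 (bracket -A^-18 + 2A^-14 - 2A^-10 + 3A^-6 - 2A^-2 + 2A^2 - A^6; 14 crossings at w = -2): V = -t^-3 + 2t^-2 - 2t^-1 + 3 - 2t + 2t^2 - t^3
D6 (bracket -A^-18 + A^-14 - A^-10 + 3A^-6 - A^-2 + A^2 - A^6; 12 crossings at w = -2): V = -t^-3 + t^-2 - t^-1 + 3 - t + t^2 - t^3
note: comparing 6 Jones polynomials yields 3 groups


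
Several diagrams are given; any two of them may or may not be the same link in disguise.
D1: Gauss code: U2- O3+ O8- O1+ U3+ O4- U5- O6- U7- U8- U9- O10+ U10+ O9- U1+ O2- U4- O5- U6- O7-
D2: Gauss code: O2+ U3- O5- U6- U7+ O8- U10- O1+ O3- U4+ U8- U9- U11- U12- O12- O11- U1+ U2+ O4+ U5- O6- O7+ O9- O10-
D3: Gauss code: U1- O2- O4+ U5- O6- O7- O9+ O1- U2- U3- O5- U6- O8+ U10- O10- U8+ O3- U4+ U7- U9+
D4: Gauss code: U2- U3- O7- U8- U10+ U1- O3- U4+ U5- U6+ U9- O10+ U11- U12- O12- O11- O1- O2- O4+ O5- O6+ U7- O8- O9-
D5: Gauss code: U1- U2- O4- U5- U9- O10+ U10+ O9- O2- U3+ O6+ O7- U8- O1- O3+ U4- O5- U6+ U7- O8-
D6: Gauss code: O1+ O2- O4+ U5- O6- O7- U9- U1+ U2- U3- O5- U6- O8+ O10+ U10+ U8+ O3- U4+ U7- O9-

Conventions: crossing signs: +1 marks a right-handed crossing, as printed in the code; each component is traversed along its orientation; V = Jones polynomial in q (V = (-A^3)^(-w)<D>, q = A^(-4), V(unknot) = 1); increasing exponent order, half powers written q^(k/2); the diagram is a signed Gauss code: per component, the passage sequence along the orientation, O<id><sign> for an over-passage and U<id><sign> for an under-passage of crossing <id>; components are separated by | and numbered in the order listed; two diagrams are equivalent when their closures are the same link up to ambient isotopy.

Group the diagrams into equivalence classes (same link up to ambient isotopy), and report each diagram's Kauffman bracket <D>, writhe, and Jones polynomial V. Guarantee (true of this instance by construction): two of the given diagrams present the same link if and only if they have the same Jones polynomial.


equivalence classes: {D1} | {D2} | {D3, D4, D5, D6}
D1 (bracket A^-4 + A^4 - A^8 + A^12 - A^16; 10 crossings at w = -4): V = -q^-7 + q^-6 - q^-5 + q^-4 + q^-2
V(D2) = -q^-4 + q^-3 + q^-1  [12 crossings, <D> = A^-8 + 1 - A^4, w = -4]
V(D3) = -q^-6 + q^-5 - q^-4 + 2q^-3 - q^-2 + q^-1  (w -4, c 10, <D> = A^-8 - A^-4 + 2 - A^4 + A^8 - A^12)
V(D4) = -q^-6 + q^-5 - q^-4 + 2q^-3 - q^-2 + q^-1  [12 crossings, <D> = A^-14 - A^-10 + 2A^-6 - A^-2 + A^2 - A^6, w = -6]
V(D5) = -q^-6 + q^-5 - q^-4 + 2q^-3 - q^-2 + q^-1  [10 crossings, <D> = A^-8 - A^-4 + 2 - A^4 + A^8 - A^12, w = -4]
D6 (bracket A^-2 - A^2 + 2A^6 - A^10 + A^14 - A^18; 10 crossings at w = -2): V = -q^-6 + q^-5 - q^-4 + 2q^-3 - q^-2 + q^-1
key observation: V(q) takes 3 values over 6 diagrams, fixing the grouping


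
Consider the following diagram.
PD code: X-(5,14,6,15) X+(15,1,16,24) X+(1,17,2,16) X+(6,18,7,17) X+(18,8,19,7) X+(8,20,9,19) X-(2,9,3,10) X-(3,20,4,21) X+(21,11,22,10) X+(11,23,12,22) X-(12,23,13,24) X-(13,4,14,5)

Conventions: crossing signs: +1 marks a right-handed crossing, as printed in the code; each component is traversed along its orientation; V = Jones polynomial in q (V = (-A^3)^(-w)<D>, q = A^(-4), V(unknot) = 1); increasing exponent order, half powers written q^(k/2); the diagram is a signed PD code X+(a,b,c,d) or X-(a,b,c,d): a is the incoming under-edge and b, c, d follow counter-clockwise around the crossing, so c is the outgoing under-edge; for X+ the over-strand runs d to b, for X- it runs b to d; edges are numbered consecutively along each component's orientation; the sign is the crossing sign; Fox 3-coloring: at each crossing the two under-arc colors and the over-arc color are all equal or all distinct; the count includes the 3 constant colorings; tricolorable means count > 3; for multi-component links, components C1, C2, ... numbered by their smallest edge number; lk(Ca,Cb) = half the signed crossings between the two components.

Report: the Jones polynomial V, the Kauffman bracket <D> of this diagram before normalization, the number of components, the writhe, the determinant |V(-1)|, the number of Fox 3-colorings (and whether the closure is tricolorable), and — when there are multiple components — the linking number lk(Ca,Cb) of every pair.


V(q) = -q^-2 + 2q^-1 - 2 + 4q - 4q^2 + 4q^3 - 3q^4 + 2q^5 - q^6
bracket: -A^-18 + 2A^-14 - 3A^-10 + 4A^-6 - 4A^-2 + 4A^2 - 2A^6 + 2A^10 - A^14, w = +2
1 component, writhe +2, over 12 crossings
det 23, colorings 3 of 3^12 — not tricolorable
observation: V spans 8 powers of q: at least 8 crossings in any diagram


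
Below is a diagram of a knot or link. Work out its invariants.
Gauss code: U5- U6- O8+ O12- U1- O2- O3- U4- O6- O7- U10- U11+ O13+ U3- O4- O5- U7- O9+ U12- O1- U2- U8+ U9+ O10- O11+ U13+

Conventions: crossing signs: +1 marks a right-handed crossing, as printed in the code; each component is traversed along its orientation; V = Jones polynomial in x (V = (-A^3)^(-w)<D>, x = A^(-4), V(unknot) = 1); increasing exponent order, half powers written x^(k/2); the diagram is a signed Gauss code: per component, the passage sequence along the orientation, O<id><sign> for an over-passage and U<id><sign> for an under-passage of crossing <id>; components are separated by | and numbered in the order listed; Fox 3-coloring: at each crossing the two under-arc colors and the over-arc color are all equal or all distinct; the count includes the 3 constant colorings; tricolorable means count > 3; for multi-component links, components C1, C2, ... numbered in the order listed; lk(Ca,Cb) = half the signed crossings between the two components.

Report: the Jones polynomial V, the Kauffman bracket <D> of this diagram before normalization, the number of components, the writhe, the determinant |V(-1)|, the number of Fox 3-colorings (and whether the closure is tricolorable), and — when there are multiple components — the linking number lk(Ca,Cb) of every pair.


Jones polynomial: V(x) = x^-8 - 2x^-7 + x^-6 - 2x^-5 + 2x^-4 + x^-2
<D> = -A^-7 - 2A + 2A^5 - A^9 + 2A^13 - A^17; writhe -5
components 1, writhe -5 (13 crossings)
3-colorings: 27 of 3^13, det 9 — tricolorable
note: |V(-1)| = 9: so tricolorable, since 3 divides 9


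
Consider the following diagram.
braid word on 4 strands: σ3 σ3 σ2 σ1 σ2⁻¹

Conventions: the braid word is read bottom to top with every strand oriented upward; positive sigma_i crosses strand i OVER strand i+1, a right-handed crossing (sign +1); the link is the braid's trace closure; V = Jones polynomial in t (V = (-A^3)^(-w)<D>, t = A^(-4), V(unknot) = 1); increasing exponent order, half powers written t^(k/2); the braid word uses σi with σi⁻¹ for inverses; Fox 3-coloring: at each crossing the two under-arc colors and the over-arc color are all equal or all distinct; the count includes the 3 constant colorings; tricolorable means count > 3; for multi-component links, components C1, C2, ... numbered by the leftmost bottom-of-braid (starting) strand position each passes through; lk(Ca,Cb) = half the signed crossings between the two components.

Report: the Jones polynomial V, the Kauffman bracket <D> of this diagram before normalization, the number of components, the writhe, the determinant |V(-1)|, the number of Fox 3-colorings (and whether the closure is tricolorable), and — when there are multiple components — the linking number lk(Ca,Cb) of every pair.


V = 1 + t + t^2 + t^3
<D> = -A^-3 - A - A^5 - A^9 (w = +3)
3 components over 5 crossings, w = +3
lk(C1,C2): 0
lk(C1,C3) = +1
linking number lk(C2,C3) = 0
9 Fox colorings among 3^6, |V(-1)| = 0: tricolorable
why: w = +3 (over 5 crossings) is diagram-only; (-A^3)^(-3) removes it from V


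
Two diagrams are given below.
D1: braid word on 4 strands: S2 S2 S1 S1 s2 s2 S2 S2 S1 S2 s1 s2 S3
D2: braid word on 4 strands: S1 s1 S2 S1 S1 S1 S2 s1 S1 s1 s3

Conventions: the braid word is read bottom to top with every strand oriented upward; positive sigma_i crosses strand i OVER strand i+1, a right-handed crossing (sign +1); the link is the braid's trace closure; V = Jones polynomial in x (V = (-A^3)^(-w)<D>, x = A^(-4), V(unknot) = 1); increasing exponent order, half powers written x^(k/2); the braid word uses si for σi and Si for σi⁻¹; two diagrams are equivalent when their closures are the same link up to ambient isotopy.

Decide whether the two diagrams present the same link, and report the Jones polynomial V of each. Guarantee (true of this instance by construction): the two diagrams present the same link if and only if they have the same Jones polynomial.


same link: yes
V(D1) = -x^-6 + x^-5 - x^-4 + 2x^-3 - x^-2 + x^-1  [13 crossings, <D> = -A^-11 + A^-7 - 2A^-3 + A - A^5 + A^9, w = -5]
V(D2) = -x^-6 + x^-5 - x^-4 + 2x^-3 - x^-2 + x^-1  (w -3, c 11, <D> = -A^-5 + A^-1 - 2A^3 + A^7 - A^11 + A^15)
note: from 13 to 11 crossings by R-moves: one link, two diagrams


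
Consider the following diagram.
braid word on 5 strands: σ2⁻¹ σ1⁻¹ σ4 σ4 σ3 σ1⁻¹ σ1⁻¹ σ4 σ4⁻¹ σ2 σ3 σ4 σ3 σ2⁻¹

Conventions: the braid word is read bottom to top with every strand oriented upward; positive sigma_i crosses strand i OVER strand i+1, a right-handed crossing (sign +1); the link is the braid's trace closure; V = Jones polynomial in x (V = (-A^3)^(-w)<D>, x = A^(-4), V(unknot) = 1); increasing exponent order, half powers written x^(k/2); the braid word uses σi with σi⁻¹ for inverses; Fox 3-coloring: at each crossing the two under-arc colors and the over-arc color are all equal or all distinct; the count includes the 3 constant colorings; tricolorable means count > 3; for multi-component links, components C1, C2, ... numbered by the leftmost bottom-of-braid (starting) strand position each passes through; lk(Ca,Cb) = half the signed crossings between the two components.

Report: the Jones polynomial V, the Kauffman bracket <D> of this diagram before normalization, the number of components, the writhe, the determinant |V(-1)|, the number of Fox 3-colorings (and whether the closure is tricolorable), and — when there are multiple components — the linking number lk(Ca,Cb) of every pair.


V(x) = -x^-3 + x^-2 - x^-1 + 3 - x + x^2 - x^3
bracket: -A^-6 + A^-2 - A^2 + 3A^6 - A^10 + A^14 - A^18, w = +2
1 component, writhe +2, over 14 crossings
det 9, colorings 27 of 3^14 — tricolorable
observation: the word shrinks to σ2⁻¹ σ1⁻¹ σ4 σ4 σ3 σ1⁻¹ σ1⁻¹ σ2 σ3 σ4 σ3 σ2⁻¹ after cancelling


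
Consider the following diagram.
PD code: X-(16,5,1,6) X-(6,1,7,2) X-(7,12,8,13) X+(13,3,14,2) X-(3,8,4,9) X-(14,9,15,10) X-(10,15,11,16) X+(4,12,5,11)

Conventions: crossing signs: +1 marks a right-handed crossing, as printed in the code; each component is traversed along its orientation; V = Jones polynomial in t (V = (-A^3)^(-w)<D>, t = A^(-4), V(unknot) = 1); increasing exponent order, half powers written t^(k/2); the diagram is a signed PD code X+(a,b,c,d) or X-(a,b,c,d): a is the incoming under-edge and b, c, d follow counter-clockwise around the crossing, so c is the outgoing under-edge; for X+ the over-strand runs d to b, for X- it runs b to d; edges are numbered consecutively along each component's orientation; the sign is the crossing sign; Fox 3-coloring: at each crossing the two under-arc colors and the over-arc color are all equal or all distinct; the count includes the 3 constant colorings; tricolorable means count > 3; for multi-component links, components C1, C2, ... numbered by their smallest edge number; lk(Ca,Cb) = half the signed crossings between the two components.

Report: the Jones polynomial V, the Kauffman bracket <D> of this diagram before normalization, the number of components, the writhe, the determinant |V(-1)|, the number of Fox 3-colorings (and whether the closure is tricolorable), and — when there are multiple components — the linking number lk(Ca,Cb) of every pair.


V(t) = t^-7 - 2t^-6 + 2t^-5 - 3t^-4 + 3t^-3 - 2t^-2 + 2t^-1
bracket: 2A^-8 - 2A^-4 + 3 - 3A^4 + 2A^8 - 2A^12 + A^16, w = -4
1 component, writhe -4, over 8 crossings
det 15, colorings 9 of 3^8 — tricolorable
observation: w = -4 shifts under R1 moves; the (-A^3)^(4) factor cancels that in V


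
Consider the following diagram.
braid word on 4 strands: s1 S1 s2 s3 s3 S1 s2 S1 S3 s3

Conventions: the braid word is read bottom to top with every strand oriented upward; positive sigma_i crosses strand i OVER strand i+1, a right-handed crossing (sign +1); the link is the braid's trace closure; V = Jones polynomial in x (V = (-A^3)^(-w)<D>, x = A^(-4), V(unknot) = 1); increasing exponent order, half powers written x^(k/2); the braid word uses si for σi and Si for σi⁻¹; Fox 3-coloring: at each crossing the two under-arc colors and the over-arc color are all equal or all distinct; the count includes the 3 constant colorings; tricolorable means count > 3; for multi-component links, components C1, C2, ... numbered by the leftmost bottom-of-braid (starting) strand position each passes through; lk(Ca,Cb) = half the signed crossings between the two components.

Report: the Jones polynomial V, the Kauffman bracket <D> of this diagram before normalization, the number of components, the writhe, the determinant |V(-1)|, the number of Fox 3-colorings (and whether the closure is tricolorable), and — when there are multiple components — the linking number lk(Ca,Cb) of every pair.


V = -x^(-3/2) + x^(-1/2) - 2x^(1/2) + 2x^(3/2) - 2x^(5/2) + x^(7/2) - x^(9/2)
<D> = -A^-12 + A^-8 - 2A^-4 + 2 - 2A^4 + A^8 - A^12 (w = +2)
2 components over 10 crossings, w = +2
lk(C1,C2): +1
3 Fox colorings among 3^10, |V(-1)| = 10: not tricolorable
why: the word shrinks to σ2 σ3 σ3 σ1⁻¹ σ2 σ1⁻¹ after cancelling


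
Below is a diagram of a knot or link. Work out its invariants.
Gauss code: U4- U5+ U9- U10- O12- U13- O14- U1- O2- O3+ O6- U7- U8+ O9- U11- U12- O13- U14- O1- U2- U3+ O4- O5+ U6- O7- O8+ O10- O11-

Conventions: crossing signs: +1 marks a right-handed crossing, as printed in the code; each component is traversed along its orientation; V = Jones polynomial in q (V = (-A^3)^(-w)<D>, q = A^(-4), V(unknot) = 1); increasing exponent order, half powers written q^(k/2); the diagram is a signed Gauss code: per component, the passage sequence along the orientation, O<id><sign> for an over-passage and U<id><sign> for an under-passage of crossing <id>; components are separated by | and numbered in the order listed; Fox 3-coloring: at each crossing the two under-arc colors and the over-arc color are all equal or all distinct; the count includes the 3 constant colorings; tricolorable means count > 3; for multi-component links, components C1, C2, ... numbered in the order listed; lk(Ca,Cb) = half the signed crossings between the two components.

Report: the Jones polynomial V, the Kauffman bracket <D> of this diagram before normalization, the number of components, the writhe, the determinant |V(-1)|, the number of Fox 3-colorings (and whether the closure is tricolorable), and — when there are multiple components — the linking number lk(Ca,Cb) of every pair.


V(q) = -q^-10 + q^-9 - q^-8 + q^-7 - q^-6 + q^-5 + q^-3
bracket: A^-12 + A^-4 - 1 + A^4 - A^8 + A^12 - A^16, w = -8
1 component, writhe -8, over 14 crossings
det 7, colorings 3 of 3^14 — not tricolorable
observation: det 7 = |V(-1)|; not divisible by 3, so not tricolorable


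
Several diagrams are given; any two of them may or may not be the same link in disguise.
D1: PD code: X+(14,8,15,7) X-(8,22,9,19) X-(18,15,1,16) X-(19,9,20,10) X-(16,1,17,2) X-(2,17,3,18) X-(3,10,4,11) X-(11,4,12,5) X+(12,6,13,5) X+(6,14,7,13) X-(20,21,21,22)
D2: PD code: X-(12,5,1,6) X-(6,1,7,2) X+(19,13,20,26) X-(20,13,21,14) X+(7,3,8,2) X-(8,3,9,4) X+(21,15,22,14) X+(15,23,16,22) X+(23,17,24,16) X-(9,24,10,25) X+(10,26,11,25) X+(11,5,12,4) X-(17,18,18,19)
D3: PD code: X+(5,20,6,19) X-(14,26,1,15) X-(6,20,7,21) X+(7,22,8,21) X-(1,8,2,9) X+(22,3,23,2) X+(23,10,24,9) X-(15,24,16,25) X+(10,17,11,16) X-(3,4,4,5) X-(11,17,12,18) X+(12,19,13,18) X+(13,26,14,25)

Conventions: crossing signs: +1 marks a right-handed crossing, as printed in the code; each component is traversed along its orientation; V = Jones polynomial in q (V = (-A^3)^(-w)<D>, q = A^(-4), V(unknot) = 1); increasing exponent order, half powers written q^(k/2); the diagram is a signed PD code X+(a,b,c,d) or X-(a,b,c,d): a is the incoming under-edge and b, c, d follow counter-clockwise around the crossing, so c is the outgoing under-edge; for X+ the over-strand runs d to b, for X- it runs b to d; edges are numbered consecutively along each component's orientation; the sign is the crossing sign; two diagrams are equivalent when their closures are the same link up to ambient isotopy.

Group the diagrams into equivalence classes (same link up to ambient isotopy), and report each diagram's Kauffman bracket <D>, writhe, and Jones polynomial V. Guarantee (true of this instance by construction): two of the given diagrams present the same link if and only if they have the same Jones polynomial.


equivalence classes: {D1} | {D2} | {D3}
D1 (bracket A^-9 + 2A^-1 - A^3 + A^7 - A^11; 11 crossings at w = -5): V = q^(-13/2) - q^(-11/2) + q^(-9/2) - 2q^(-7/2) - q^(-3/2)
V(D2) = -q^(1/2) - q^(3/2) - q^(5/2) + q^(9/2)  [13 crossings, <D> = -A^-15 + A^-7 + A^-3 + A, w = +1]
V(D3) = -q^(1/2) + q^(3/2) - q^(5/2) - q^(9/2)  [13 crossings, <D> = A^-15 + A^-7 - A^-3 + A, w = +1]
key observation: comparing 3 Jones polynomials yields 3 groups


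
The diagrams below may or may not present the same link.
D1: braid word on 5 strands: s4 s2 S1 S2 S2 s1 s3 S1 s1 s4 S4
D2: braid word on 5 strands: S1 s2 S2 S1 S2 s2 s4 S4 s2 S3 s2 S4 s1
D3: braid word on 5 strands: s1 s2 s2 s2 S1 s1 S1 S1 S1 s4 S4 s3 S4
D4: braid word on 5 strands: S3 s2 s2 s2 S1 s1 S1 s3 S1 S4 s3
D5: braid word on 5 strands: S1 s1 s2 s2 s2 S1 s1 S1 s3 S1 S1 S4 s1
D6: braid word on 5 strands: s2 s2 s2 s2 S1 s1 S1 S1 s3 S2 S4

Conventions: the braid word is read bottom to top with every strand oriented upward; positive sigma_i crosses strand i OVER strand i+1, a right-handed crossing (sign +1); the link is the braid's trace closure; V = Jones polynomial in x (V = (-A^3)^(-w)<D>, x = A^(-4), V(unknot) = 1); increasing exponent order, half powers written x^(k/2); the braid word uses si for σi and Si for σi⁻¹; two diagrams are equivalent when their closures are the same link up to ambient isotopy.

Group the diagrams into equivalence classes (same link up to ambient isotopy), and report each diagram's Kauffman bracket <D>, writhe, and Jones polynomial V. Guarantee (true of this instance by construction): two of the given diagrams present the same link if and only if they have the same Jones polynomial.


classes: {D1} | {D2} | {D3, D4, D5, D6}
V(D1) = -x^(-5/2) - x^(-1/2)  [11 crossings, <D> = A^5 + A^13, w = +1]
D2 (bracket A^-13 + A^-5; 13 crossings at w = -1): V = -x^(1/2) - x^(5/2)
V(D3) = -x^(-3/2) - 2x^(1/2) + x^(3/2) - x^(5/2) + x^(7/2)  (w +1, c 13, <D> = -A^-11 + A^-7 - A^-3 + 2A + A^9)
V(D4) = -x^(-3/2) - 2x^(1/2) + x^(3/2) - x^(5/2) + x^(7/2)  [11 crossings, <D> = -A^-11 + A^-7 - A^-3 + 2A + A^9, w = +1]
D5 (bracket -A^-11 + A^-7 - A^-3 + 2A + A^9; 13 crossings at w = +1): V = -x^(-3/2) - 2x^(1/2) + x^(3/2) - x^(5/2) + x^(7/2)
D6 (bracket -A^-11 + A^-7 - A^-3 + 2A + A^9; 11 crossings at w = +1): V = -x^(-3/2) - 2x^(1/2) + x^(3/2) - x^(5/2) + x^(7/2)
note: V(x) takes 3 values over 6 diagrams, fixing the grouping
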